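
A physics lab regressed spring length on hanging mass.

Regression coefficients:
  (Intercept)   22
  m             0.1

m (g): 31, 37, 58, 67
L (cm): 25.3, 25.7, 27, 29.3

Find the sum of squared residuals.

SSE = 1.04

m=31: L̂ = 22 + 0.1·31 = 25.1; r = 25.3 − 25.1 = 0.2
m=37: L̂ = 22 + 0.1·37 = 25.7; r = 25.7 − 25.7 = 0
m=58: L̂ = 22 + 0.1·58 = 27.8; r = 27 − 27.8 = -0.8
m=67: L̂ = 22 + 0.1·67 = 28.7; r = 29.3 − 28.7 = 0.6
SSE = 0.04 + 0 + 0.64 + 0.36 = 1.04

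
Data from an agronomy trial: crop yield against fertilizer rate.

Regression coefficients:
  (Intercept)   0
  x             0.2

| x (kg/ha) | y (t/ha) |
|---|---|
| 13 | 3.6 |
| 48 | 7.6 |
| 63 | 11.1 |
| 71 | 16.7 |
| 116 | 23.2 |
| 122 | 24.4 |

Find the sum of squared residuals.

SSE = 13.5

x=13: ŷ = 0.2·13 = 2.6; e = 3.6 − 2.6 = 1
x=48: ŷ = 0.2·48 = 9.6; e = 7.6 − 9.6 = -2
x=63: ŷ = 0.2·63 = 12.6; e = 11.1 − 12.6 = -1.5
x=71: ŷ = 0.2·71 = 14.2; e = 16.7 − 14.2 = 2.5
x=116: ŷ = 0.2·116 = 23.2; e = 23.2 − 23.2 = 0
x=122: ŷ = 0.2·122 = 24.4; e = 24.4 − 24.4 = 0
SSE = 1 + 4 + 2.25 + 6.25 + 0 + 0 = 13.5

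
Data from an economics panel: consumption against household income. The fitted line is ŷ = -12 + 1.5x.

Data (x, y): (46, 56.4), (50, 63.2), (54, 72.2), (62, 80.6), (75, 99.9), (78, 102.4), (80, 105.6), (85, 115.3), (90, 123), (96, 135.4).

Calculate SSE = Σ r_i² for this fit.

SSE = 35.28

x=46: ŷ = -12 + 1.5·46 = 57; r = 56.4 − 57 = -0.6
x=50: ŷ = -12 + 1.5·50 = 63; r = 63.2 − 63 = 0.2
x=54: ŷ = -12 + 1.5·54 = 69; r = 72.2 − 69 = 3.2
x=62: ŷ = -12 + 1.5·62 = 81; r = 80.6 − 81 = -0.4
x=75: ŷ = -12 + 1.5·75 = 100.5; r = 99.9 − 100.5 = -0.6
x=78: ŷ = -12 + 1.5·78 = 105; r = 102.4 − 105 = -2.6
x=80: ŷ = -12 + 1.5·80 = 108; r = 105.6 − 108 = -2.4
x=85: ŷ = -12 + 1.5·85 = 115.5; r = 115.3 − 115.5 = -0.2
x=90: ŷ = -12 + 1.5·90 = 123; r = 123 − 123 = 0
x=96: ŷ = -12 + 1.5·96 = 132; r = 135.4 − 132 = 3.4
SSE = 0.36 + 0.04 + 10.24 + 0.16 + 0.36 + 6.76 + 5.76 + 0.04 + 0 + 11.56 = 35.28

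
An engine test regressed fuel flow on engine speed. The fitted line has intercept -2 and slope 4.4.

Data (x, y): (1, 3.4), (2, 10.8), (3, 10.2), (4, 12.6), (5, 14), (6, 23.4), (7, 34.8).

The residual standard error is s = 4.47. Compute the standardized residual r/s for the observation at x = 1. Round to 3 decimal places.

0.224

ŷ = -2 + 4.4·1 = 2.4
r = 3.4 − 2.4 = 1
r/s = 1 / 4.47 = 0.224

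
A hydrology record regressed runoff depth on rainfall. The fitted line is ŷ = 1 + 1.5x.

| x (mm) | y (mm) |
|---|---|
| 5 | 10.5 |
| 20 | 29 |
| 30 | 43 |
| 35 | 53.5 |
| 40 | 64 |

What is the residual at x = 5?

ŷ = 1 + 1.5·5 = 8.5
e = 10.5 − 8.5 = 2

e = 2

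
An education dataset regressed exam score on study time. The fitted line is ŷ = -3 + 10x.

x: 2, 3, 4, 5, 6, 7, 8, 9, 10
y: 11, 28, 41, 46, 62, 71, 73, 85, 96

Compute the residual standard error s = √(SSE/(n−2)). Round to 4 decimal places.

x=2: ŷ = -3 + 10·2 = 17; r = 11 − 17 = -6
x=3: ŷ = -3 + 10·3 = 27; r = 28 − 27 = 1
x=4: ŷ = -3 + 10·4 = 37; r = 41 − 37 = 4
x=5: ŷ = -3 + 10·5 = 47; r = 46 − 47 = -1
x=6: ŷ = -3 + 10·6 = 57; r = 62 − 57 = 5
x=7: ŷ = -3 + 10·7 = 67; r = 71 − 67 = 4
x=8: ŷ = -3 + 10·8 = 77; r = 73 − 77 = -4
x=9: ŷ = -3 + 10·9 = 87; r = 85 − 87 = -2
x=10: ŷ = -3 + 10·10 = 97; r = 96 − 97 = -1
SSE = 36 + 1 + 16 + 1 + 25 + 16 + 16 + 4 + 1 = 116
s = √(116/7) = √16.5714 ≈ 4.0708

s = 4.0708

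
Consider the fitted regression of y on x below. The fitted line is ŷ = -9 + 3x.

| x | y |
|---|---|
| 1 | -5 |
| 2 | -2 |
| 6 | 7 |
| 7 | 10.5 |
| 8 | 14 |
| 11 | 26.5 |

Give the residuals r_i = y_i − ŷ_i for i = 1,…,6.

x=1: ŷ = -9 + 3·1 = -6; r = -5 − (-6) = 1
x=2: ŷ = -9 + 3·2 = -3; r = -2 − (-3) = 1
x=6: ŷ = -9 + 3·6 = 9; r = 7 − 9 = -2
x=7: ŷ = -9 + 3·7 = 12; r = 10.5 − 12 = -1.5
x=8: ŷ = -9 + 3·8 = 15; r = 14 − 15 = -1
x=11: ŷ = -9 + 3·11 = 24; r = 26.5 − 24 = 2.5

1, 1, -2, -1.5, -1, 2.5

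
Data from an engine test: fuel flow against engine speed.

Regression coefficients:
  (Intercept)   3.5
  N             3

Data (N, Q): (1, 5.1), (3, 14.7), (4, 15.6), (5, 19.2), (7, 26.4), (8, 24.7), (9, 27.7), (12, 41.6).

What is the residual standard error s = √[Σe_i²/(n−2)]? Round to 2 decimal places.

s = 2.27

N=1: Q̂ = 3.5 + 3·1 = 6.5; e = 5.1 − 6.5 = -1.4
N=3: Q̂ = 3.5 + 3·3 = 12.5; e = 14.7 − 12.5 = 2.2
N=4: Q̂ = 3.5 + 3·4 = 15.5; e = 15.6 − 15.5 = 0.1
N=5: Q̂ = 3.5 + 3·5 = 18.5; e = 19.2 − 18.5 = 0.7
N=7: Q̂ = 3.5 + 3·7 = 24.5; e = 26.4 − 24.5 = 1.9
N=8: Q̂ = 3.5 + 3·8 = 27.5; e = 24.7 − 27.5 = -2.8
N=9: Q̂ = 3.5 + 3·9 = 30.5; e = 27.7 − 30.5 = -2.8
N=12: Q̂ = 3.5 + 3·12 = 39.5; e = 41.6 − 39.5 = 2.1
SSE = 1.96 + 4.84 + 0.01 + 0.49 + 3.61 + 7.84 + 7.84 + 4.41 = 31
s = √(31/6) = √5.16667 ≈ 2.27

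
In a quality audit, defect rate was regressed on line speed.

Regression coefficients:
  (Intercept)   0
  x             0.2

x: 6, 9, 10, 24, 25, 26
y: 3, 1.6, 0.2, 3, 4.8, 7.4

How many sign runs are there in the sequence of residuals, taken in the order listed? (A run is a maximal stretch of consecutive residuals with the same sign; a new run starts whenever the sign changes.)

3 runs

x=6: ŷ = 0.2·6 = 1.2; e = 3 − 1.2 = 1.8
x=9: ŷ = 0.2·9 = 1.8; e = 1.6 − 1.8 = -0.2
x=10: ŷ = 0.2·10 = 2; e = 0.2 − 2 = -1.8
x=24: ŷ = 0.2·24 = 4.8; e = 3 − 4.8 = -1.8
x=25: ŷ = 0.2·25 = 5; e = 4.8 − 5 = -0.2
x=26: ŷ = 0.2·26 = 5.2; e = 7.4 − 5.2 = 2.2
Signs: + − − − − +
Runs: +×1, −×4, +×1 → 3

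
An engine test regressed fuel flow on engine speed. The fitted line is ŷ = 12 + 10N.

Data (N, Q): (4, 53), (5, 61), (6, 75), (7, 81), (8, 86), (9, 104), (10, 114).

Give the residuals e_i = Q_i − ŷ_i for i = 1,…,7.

1, -1, 3, -1, -6, 2, 2

N=4: ŷ = 12 + 10·4 = 52; e = 53 − 52 = 1
N=5: ŷ = 12 + 10·5 = 62; e = 61 − 62 = -1
N=6: ŷ = 12 + 10·6 = 72; e = 75 − 72 = 3
N=7: ŷ = 12 + 10·7 = 82; e = 81 − 82 = -1
N=8: ŷ = 12 + 10·8 = 92; e = 86 − 92 = -6
N=9: ŷ = 12 + 10·9 = 102; e = 104 − 102 = 2
N=10: ŷ = 12 + 10·10 = 112; e = 114 − 112 = 2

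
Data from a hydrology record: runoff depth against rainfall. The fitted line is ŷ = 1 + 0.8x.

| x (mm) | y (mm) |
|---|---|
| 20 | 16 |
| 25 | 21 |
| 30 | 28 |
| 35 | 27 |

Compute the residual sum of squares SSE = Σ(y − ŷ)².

SSE = 14

x=20: ŷ = 1 + 0.8·20 = 17; e = 16 − 17 = -1
x=25: ŷ = 1 + 0.8·25 = 21; e = 21 − 21 = 0
x=30: ŷ = 1 + 0.8·30 = 25; e = 28 − 25 = 3
x=35: ŷ = 1 + 0.8·35 = 29; e = 27 − 29 = -2
SSE = 1 + 0 + 9 + 4 = 14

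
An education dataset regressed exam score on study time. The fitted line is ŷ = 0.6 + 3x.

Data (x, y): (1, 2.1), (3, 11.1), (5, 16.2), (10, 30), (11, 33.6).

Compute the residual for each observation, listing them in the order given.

x=1: ŷ = 0.6 + 3·1 = 3.6; r = 2.1 − 3.6 = -1.5
x=3: ŷ = 0.6 + 3·3 = 9.6; r = 11.1 − 9.6 = 1.5
x=5: ŷ = 0.6 + 3·5 = 15.6; r = 16.2 − 15.6 = 0.6
x=10: ŷ = 0.6 + 3·10 = 30.6; r = 30 − 30.6 = -0.6
x=11: ŷ = 0.6 + 3·11 = 33.6; r = 33.6 − 33.6 = 0

-1.5, 1.5, 0.6, -0.6, 0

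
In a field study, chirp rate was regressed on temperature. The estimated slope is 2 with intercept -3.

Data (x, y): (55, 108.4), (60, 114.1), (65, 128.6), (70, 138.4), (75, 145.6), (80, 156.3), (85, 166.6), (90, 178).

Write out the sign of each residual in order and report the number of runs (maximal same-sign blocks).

5 runs

x=55: ŷ = -3 + 2·55 = 107; e = 108.4 − 107 = 1.4
x=60: ŷ = -3 + 2·60 = 117; e = 114.1 − 117 = -2.9
x=65: ŷ = -3 + 2·65 = 127; e = 128.6 − 127 = 1.6
x=70: ŷ = -3 + 2·70 = 137; e = 138.4 − 137 = 1.4
x=75: ŷ = -3 + 2·75 = 147; e = 145.6 − 147 = -1.4
x=80: ŷ = -3 + 2·80 = 157; e = 156.3 − 157 = -0.7
x=85: ŷ = -3 + 2·85 = 167; e = 166.6 − 167 = -0.4
x=90: ŷ = -3 + 2·90 = 177; e = 178 − 177 = 1
Signs: + − + + − − − +
Runs: +×1, −×1, +×2, −×3, +×1 → 5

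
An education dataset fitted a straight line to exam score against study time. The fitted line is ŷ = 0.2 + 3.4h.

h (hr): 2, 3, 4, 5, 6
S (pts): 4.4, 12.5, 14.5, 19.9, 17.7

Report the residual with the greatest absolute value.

h=2: ŷ = 0.2 + 3.4·2 = 7; e = 4.4 − 7 = -2.6
h=3: ŷ = 0.2 + 3.4·3 = 10.4; e = 12.5 − 10.4 = 2.1
h=4: ŷ = 0.2 + 3.4·4 = 13.8; e = 14.5 − 13.8 = 0.7
h=5: ŷ = 0.2 + 3.4·5 = 17.2; e = 19.9 − 17.2 = 2.7
h=6: ŷ = 0.2 + 3.4·6 = 20.6; e = 17.7 − 20.6 = -2.9
Largest |e| is 2.9 at h = 6, residual -2.9.

e = -2.9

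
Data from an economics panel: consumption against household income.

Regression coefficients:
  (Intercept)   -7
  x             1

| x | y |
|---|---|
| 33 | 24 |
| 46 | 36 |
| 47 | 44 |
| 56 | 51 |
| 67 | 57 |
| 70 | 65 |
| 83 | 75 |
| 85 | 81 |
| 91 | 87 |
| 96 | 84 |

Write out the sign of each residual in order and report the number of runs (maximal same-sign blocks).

7 runs

x=33: ŷ = -7 + 33 = 26; e = 24 − 26 = -2
x=46: ŷ = -7 + 46 = 39; e = 36 − 39 = -3
x=47: ŷ = -7 + 47 = 40; e = 44 − 40 = 4
x=56: ŷ = -7 + 56 = 49; e = 51 − 49 = 2
x=67: ŷ = -7 + 67 = 60; e = 57 − 60 = -3
x=70: ŷ = -7 + 70 = 63; e = 65 − 63 = 2
x=83: ŷ = -7 + 83 = 76; e = 75 − 76 = -1
x=85: ŷ = -7 + 85 = 78; e = 81 − 78 = 3
x=91: ŷ = -7 + 91 = 84; e = 87 − 84 = 3
x=96: ŷ = -7 + 96 = 89; e = 84 − 89 = -5
Signs: − − + + − + − + + −
Runs: −×2, +×2, −×1, +×1, −×1, +×2, −×1 → 7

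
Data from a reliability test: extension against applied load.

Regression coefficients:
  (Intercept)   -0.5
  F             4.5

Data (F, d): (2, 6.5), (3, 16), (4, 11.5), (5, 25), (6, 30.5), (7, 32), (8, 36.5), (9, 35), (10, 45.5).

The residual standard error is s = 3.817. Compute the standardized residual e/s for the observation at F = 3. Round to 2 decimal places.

ŷ = -0.5 + 4.5·3 = 13
e = 16 − 13 = 3
e/s = 3 / 3.817 = 0.79

0.79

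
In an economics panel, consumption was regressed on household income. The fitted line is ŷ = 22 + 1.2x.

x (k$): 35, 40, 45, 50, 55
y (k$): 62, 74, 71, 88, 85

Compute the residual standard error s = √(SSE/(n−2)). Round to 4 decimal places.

x=35: ŷ = 22 + 1.2·35 = 64; e = 62 − 64 = -2
x=40: ŷ = 22 + 1.2·40 = 70; e = 74 − 70 = 4
x=45: ŷ = 22 + 1.2·45 = 76; e = 71 − 76 = -5
x=50: ŷ = 22 + 1.2·50 = 82; e = 88 − 82 = 6
x=55: ŷ = 22 + 1.2·55 = 88; e = 85 − 88 = -3
SSE = 4 + 16 + 25 + 36 + 9 = 90
s = √(90/3) = √30 ≈ 5.4772

s = 5.4772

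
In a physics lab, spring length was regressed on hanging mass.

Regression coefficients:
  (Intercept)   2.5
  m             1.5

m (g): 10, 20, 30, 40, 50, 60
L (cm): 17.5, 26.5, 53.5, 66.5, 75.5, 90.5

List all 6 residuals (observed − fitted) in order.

0, -6, 6, 4, -2, -2

m=10: ŷ = 2.5 + 1.5·10 = 17.5; r = 17.5 − 17.5 = 0
m=20: ŷ = 2.5 + 1.5·20 = 32.5; r = 26.5 − 32.5 = -6
m=30: ŷ = 2.5 + 1.5·30 = 47.5; r = 53.5 − 47.5 = 6
m=40: ŷ = 2.5 + 1.5·40 = 62.5; r = 66.5 − 62.5 = 4
m=50: ŷ = 2.5 + 1.5·50 = 77.5; r = 75.5 − 77.5 = -2
m=60: ŷ = 2.5 + 1.5·60 = 92.5; r = 90.5 − 92.5 = -2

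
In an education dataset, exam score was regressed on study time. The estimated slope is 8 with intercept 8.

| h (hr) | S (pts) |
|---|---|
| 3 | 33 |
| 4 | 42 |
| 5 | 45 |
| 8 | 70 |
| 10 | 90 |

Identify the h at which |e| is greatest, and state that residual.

h = 5, e = -3

h=3: ŷ = 8 + 8·3 = 32; e = 33 − 32 = 1
h=4: ŷ = 8 + 8·4 = 40; e = 42 − 40 = 2
h=5: ŷ = 8 + 8·5 = 48; e = 45 − 48 = -3
h=8: ŷ = 8 + 8·8 = 72; e = 70 − 72 = -2
h=10: ŷ = 8 + 8·10 = 88; e = 90 − 88 = 2
Largest |e| is 3 at h = 5, residual -3.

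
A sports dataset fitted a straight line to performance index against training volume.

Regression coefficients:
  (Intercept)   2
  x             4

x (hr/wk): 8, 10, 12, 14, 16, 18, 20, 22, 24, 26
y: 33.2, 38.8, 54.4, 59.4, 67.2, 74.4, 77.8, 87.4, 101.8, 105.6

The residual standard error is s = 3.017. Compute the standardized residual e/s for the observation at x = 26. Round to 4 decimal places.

-0.1326

ŷ = 2 + 4·26 = 106
e = 105.6 − 106 = -0.4
e/s = -0.4 / 3.017 = -0.1326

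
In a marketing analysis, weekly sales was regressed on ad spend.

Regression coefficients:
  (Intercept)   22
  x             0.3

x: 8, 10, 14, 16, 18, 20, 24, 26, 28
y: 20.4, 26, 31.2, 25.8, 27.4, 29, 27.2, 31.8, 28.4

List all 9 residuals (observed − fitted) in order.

-4, 1, 5, -1, 0, 1, -2, 2, -2

x=8: ŷ = 22 + 0.3·8 = 24.4; r = 20.4 − 24.4 = -4
x=10: ŷ = 22 + 0.3·10 = 25; r = 26 − 25 = 1
x=14: ŷ = 22 + 0.3·14 = 26.2; r = 31.2 − 26.2 = 5
x=16: ŷ = 22 + 0.3·16 = 26.8; r = 25.8 − 26.8 = -1
x=18: ŷ = 22 + 0.3·18 = 27.4; r = 27.4 − 27.4 = 0
x=20: ŷ = 22 + 0.3·20 = 28; r = 29 − 28 = 1
x=24: ŷ = 22 + 0.3·24 = 29.2; r = 27.2 − 29.2 = -2
x=26: ŷ = 22 + 0.3·26 = 29.8; r = 31.8 − 29.8 = 2
x=28: ŷ = 22 + 0.3·28 = 30.4; r = 28.4 − 30.4 = -2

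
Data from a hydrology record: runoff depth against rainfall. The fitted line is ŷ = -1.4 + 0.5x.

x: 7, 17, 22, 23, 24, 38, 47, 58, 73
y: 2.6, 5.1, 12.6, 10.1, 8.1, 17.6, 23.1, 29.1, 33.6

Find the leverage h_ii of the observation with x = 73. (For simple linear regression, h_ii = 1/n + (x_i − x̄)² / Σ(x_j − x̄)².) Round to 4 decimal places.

h = 0.5192

x̄ = (7 + 17 + 22 + 23 + 24 + 38 + 47 + 58 + 73)/9 = 34.3333
Σ(x − x̄)² = 747.111 + 300.444 + 152.111 + 128.444 + 106.778 + 13.4444 + 160.444 + 560.111 + 1495.11 = 3664
h = 1/9 + (38.6667)²/3664 = 0.111111 + 0.408054 = 0.5192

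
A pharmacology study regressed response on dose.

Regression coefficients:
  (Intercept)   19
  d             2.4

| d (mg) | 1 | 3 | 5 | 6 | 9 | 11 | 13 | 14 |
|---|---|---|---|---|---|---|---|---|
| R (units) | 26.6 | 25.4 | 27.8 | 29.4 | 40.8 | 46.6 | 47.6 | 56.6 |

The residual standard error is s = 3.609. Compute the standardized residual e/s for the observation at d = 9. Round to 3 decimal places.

0.055

ŷ = 19 + 2.4·9 = 40.6
e = 40.8 − 40.6 = 0.2
e/s = 0.2 / 3.609 = 0.055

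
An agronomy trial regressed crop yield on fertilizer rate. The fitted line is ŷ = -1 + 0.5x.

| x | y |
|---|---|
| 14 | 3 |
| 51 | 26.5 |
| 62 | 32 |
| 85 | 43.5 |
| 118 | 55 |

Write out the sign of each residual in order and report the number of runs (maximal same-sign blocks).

x=14: ŷ = -1 + 0.5·14 = 6; e = 3 − 6 = -3
x=51: ŷ = -1 + 0.5·51 = 24.5; e = 26.5 − 24.5 = 2
x=62: ŷ = -1 + 0.5·62 = 30; e = 32 − 30 = 2
x=85: ŷ = -1 + 0.5·85 = 41.5; e = 43.5 − 41.5 = 2
x=118: ŷ = -1 + 0.5·118 = 58; e = 55 − 58 = -3
Signs: − + + + −
Runs: −×1, +×3, −×1 → 3

3 runs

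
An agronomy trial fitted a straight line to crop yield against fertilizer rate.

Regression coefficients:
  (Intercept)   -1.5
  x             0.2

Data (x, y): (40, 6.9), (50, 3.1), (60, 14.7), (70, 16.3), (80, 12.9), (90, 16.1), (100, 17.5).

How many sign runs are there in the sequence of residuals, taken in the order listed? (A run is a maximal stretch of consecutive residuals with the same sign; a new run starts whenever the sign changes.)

4 runs

x=40: ŷ = -1.5 + 0.2·40 = 6.5; r = 6.9 − 6.5 = 0.4
x=50: ŷ = -1.5 + 0.2·50 = 8.5; r = 3.1 − 8.5 = -5.4
x=60: ŷ = -1.5 + 0.2·60 = 10.5; r = 14.7 − 10.5 = 4.2
x=70: ŷ = -1.5 + 0.2·70 = 12.5; r = 16.3 − 12.5 = 3.8
x=80: ŷ = -1.5 + 0.2·80 = 14.5; r = 12.9 − 14.5 = -1.6
x=90: ŷ = -1.5 + 0.2·90 = 16.5; r = 16.1 − 16.5 = -0.4
x=100: ŷ = -1.5 + 0.2·100 = 18.5; r = 17.5 − 18.5 = -1
Signs: + − + + − − −
Runs: +×1, −×1, +×2, −×3 → 4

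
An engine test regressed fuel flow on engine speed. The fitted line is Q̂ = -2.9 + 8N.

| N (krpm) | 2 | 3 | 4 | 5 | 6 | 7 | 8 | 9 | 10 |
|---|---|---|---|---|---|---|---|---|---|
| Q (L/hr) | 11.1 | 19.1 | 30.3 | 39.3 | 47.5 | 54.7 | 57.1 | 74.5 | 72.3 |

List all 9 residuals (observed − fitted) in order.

N=2: Q̂ = -2.9 + 8·2 = 13.1; e = 11.1 − 13.1 = -2
N=3: Q̂ = -2.9 + 8·3 = 21.1; e = 19.1 − 21.1 = -2
N=4: Q̂ = -2.9 + 8·4 = 29.1; e = 30.3 − 29.1 = 1.2
N=5: Q̂ = -2.9 + 8·5 = 37.1; e = 39.3 − 37.1 = 2.2
N=6: Q̂ = -2.9 + 8·6 = 45.1; e = 47.5 − 45.1 = 2.4
N=7: Q̂ = -2.9 + 8·7 = 53.1; e = 54.7 − 53.1 = 1.6
N=8: Q̂ = -2.9 + 8·8 = 61.1; e = 57.1 − 61.1 = -4
N=9: Q̂ = -2.9 + 8·9 = 69.1; e = 74.5 − 69.1 = 5.4
N=10: Q̂ = -2.9 + 8·10 = 77.1; e = 72.3 − 77.1 = -4.8

-2, -2, 1.2, 2.2, 2.4, 1.6, -4, 5.4, -4.8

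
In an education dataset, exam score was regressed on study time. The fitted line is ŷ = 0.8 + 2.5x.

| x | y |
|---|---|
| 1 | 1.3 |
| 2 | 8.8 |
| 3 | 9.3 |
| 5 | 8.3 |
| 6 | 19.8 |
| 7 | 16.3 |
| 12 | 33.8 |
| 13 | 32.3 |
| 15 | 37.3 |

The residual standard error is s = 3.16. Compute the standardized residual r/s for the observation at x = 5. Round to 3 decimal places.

-1.582

ŷ = 0.8 + 2.5·5 = 13.3
r = 8.3 − 13.3 = -5
r/s = -5 / 3.16 = -1.582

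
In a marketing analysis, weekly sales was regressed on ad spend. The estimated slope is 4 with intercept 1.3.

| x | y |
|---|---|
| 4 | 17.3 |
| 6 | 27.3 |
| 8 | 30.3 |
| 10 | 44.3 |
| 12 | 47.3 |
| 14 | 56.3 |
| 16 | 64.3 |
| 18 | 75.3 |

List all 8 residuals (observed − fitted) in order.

0, 2, -3, 3, -2, -1, -1, 2

x=4: ŷ = 1.3 + 4·4 = 17.3; r = 17.3 − 17.3 = 0
x=6: ŷ = 1.3 + 4·6 = 25.3; r = 27.3 − 25.3 = 2
x=8: ŷ = 1.3 + 4·8 = 33.3; r = 30.3 − 33.3 = -3
x=10: ŷ = 1.3 + 4·10 = 41.3; r = 44.3 − 41.3 = 3
x=12: ŷ = 1.3 + 4·12 = 49.3; r = 47.3 − 49.3 = -2
x=14: ŷ = 1.3 + 4·14 = 57.3; r = 56.3 − 57.3 = -1
x=16: ŷ = 1.3 + 4·16 = 65.3; r = 64.3 − 65.3 = -1
x=18: ŷ = 1.3 + 4·18 = 73.3; r = 75.3 − 73.3 = 2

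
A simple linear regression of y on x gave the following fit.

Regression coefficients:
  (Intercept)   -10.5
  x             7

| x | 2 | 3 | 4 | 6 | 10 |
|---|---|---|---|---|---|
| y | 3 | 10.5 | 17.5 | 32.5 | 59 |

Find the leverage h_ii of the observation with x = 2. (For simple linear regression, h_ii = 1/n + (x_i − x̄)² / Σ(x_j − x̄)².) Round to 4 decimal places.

x̄ = (2 + 3 + 4 + 6 + 10)/5 = 5
Σ(x − x̄)² = 9 + 4 + 1 + 1 + 25 = 40
h = 1/5 + (-3)²/40 = 0.2 + 0.225 = 0.4250

h = 0.4250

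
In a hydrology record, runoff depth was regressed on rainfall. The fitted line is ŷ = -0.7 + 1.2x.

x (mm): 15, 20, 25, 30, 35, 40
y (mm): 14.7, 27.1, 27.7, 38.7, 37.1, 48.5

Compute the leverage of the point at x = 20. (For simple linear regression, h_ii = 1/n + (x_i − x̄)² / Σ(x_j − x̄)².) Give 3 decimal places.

x̄ = (15 + 20 + 25 + 30 + 35 + 40)/6 = 27.5
Σ(x − x̄)² = 156.25 + 56.25 + 6.25 + 6.25 + 56.25 + 156.25 = 437.5
h = 1/6 + (-7.5)²/437.5 = 0.166667 + 0.128571 = 0.295

h = 0.295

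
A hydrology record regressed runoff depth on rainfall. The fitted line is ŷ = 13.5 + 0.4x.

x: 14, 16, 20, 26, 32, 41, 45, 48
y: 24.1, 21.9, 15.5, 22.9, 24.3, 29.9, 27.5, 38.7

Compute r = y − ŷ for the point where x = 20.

ŷ = 13.5 + 0.4·20 = 21.5
r = 15.5 − 21.5 = -6

r = -6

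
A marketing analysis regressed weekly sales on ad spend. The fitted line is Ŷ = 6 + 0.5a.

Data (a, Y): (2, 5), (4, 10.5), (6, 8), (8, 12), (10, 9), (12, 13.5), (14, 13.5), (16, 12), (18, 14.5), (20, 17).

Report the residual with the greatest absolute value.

a=2: Ŷ = 6 + 0.5·2 = 7; r = 5 − 7 = -2
a=4: Ŷ = 6 + 0.5·4 = 8; r = 10.5 − 8 = 2.5
a=6: Ŷ = 6 + 0.5·6 = 9; r = 8 − 9 = -1
a=8: Ŷ = 6 + 0.5·8 = 10; r = 12 − 10 = 2
a=10: Ŷ = 6 + 0.5·10 = 11; r = 9 − 11 = -2
a=12: Ŷ = 6 + 0.5·12 = 12; r = 13.5 − 12 = 1.5
a=14: Ŷ = 6 + 0.5·14 = 13; r = 13.5 − 13 = 0.5
a=16: Ŷ = 6 + 0.5·16 = 14; r = 12 − 14 = -2
a=18: Ŷ = 6 + 0.5·18 = 15; r = 14.5 − 15 = -0.5
a=20: Ŷ = 6 + 0.5·20 = 16; r = 17 − 16 = 1
Largest |r| is 2.5 at a = 4, residual 2.5.

r = 2.5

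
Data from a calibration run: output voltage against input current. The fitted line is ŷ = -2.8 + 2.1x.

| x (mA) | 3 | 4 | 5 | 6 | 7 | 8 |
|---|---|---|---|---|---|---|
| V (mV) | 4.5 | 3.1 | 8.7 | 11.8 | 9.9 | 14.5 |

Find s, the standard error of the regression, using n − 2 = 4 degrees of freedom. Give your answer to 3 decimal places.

s = 2.031

x=3: ŷ = -2.8 + 2.1·3 = 3.5; e = 4.5 − 3.5 = 1
x=4: ŷ = -2.8 + 2.1·4 = 5.6; e = 3.1 − 5.6 = -2.5
x=5: ŷ = -2.8 + 2.1·5 = 7.7; e = 8.7 − 7.7 = 1
x=6: ŷ = -2.8 + 2.1·6 = 9.8; e = 11.8 − 9.8 = 2
x=7: ŷ = -2.8 + 2.1·7 = 11.9; e = 9.9 − 11.9 = -2
x=8: ŷ = -2.8 + 2.1·8 = 14; e = 14.5 − 14 = 0.5
SSE = 1 + 6.25 + 1 + 4 + 4 + 0.25 = 16.5
s = √(16.5/4) = √4.125 ≈ 2.031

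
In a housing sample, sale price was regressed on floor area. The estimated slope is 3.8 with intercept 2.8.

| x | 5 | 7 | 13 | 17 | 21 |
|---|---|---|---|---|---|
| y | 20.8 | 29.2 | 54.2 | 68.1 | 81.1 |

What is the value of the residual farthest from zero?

e = 2

x=5: ŷ = 2.8 + 3.8·5 = 21.8; e = 20.8 − 21.8 = -1
x=7: ŷ = 2.8 + 3.8·7 = 29.4; e = 29.2 − 29.4 = -0.2
x=13: ŷ = 2.8 + 3.8·13 = 52.2; e = 54.2 − 52.2 = 2
x=17: ŷ = 2.8 + 3.8·17 = 67.4; e = 68.1 − 67.4 = 0.7
x=21: ŷ = 2.8 + 3.8·21 = 82.6; e = 81.1 − 82.6 = -1.5
Largest |e| is 2 at x = 13, residual 2.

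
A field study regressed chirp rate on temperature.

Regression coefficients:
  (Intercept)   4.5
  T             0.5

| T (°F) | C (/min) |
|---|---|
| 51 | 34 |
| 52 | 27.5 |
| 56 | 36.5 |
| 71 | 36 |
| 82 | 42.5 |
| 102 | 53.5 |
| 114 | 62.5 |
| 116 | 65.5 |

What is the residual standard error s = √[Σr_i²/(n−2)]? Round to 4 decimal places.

T=51: Ĉ = 4.5 + 0.5·51 = 30; r = 34 − 30 = 4
T=52: Ĉ = 4.5 + 0.5·52 = 30.5; r = 27.5 − 30.5 = -3
T=56: Ĉ = 4.5 + 0.5·56 = 32.5; r = 36.5 − 32.5 = 4
T=71: Ĉ = 4.5 + 0.5·71 = 40; r = 36 − 40 = -4
T=82: Ĉ = 4.5 + 0.5·82 = 45.5; r = 42.5 − 45.5 = -3
T=102: Ĉ = 4.5 + 0.5·102 = 55.5; r = 53.5 − 55.5 = -2
T=114: Ĉ = 4.5 + 0.5·114 = 61.5; r = 62.5 − 61.5 = 1
T=116: Ĉ = 4.5 + 0.5·116 = 62.5; r = 65.5 − 62.5 = 3
SSE = 16 + 9 + 16 + 16 + 9 + 4 + 1 + 9 = 80
s = √(80/6) = √13.3333 ≈ 3.6515

s = 3.6515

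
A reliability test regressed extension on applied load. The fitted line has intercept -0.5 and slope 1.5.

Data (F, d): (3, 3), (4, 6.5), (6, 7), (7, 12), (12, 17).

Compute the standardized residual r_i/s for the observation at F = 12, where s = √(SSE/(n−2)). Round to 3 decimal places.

F=3: ŷ = -0.5 + 1.5·3 = 4; r = 3 − 4 = -1
F=4: ŷ = -0.5 + 1.5·4 = 5.5; r = 6.5 − 5.5 = 1
F=6: ŷ = -0.5 + 1.5·6 = 8.5; r = 7 − 8.5 = -1.5
F=7: ŷ = -0.5 + 1.5·7 = 10; r = 12 − 10 = 2
F=12: ŷ = -0.5 + 1.5·12 = 17.5; r = 17 − 17.5 = -0.5
SSE = 1 + 1 + 2.25 + 4 + 0.25 = 8.5
s = √(8.5/3) = 1.68325
r/s = -0.5 / 1.68325 = -0.297

-0.297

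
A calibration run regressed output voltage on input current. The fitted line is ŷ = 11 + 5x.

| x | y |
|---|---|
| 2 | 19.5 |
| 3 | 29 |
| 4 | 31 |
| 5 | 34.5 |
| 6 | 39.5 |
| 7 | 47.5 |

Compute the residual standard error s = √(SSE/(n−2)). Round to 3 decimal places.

s = 2.121

x=2: ŷ = 11 + 5·2 = 21; e = 19.5 − 21 = -1.5
x=3: ŷ = 11 + 5·3 = 26; e = 29 − 26 = 3
x=4: ŷ = 11 + 5·4 = 31; e = 31 − 31 = 0
x=5: ŷ = 11 + 5·5 = 36; e = 34.5 − 36 = -1.5
x=6: ŷ = 11 + 5·6 = 41; e = 39.5 − 41 = -1.5
x=7: ŷ = 11 + 5·7 = 46; e = 47.5 − 46 = 1.5
SSE = 2.25 + 9 + 0 + 2.25 + 2.25 + 2.25 = 18
s = √(18/4) = √4.5 ≈ 2.121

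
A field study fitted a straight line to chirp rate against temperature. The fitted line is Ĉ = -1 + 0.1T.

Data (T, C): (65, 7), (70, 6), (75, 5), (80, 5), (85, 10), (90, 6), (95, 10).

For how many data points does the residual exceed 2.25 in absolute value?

T=65: Ĉ = -1 + 0.1·65 = 5.5; e = 7 − 5.5 = 1.5
T=70: Ĉ = -1 + 0.1·70 = 6; e = 6 − 6 = 0
T=75: Ĉ = -1 + 0.1·75 = 6.5; e = 5 − 6.5 = -1.5
T=80: Ĉ = -1 + 0.1·80 = 7; e = 5 − 7 = -2
T=85: Ĉ = -1 + 0.1·85 = 7.5; e = 10 − 7.5 = 2.5
T=90: Ĉ = -1 + 0.1·90 = 8; e = 6 − 8 = -2
T=95: Ĉ = -1 + 0.1·95 = 8.5; e = 10 − 8.5 = 1.5
|e| > 2.25: T=85 (|e|=2.5) → 1

1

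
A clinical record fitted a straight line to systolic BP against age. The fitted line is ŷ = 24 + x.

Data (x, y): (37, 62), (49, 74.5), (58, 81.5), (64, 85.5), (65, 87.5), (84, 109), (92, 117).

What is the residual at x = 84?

ŷ = 24 + 84 = 108
e = 109 − 108 = 1

e = 1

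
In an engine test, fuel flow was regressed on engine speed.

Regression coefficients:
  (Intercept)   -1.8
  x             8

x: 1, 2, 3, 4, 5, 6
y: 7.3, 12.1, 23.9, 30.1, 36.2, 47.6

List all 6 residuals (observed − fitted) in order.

1.1, -2.1, 1.7, -0.1, -2, 1.4

x=1: ŷ = -1.8 + 8·1 = 6.2; e = 7.3 − 6.2 = 1.1
x=2: ŷ = -1.8 + 8·2 = 14.2; e = 12.1 − 14.2 = -2.1
x=3: ŷ = -1.8 + 8·3 = 22.2; e = 23.9 − 22.2 = 1.7
x=4: ŷ = -1.8 + 8·4 = 30.2; e = 30.1 − 30.2 = -0.1
x=5: ŷ = -1.8 + 8·5 = 38.2; e = 36.2 − 38.2 = -2
x=6: ŷ = -1.8 + 8·6 = 46.2; e = 47.6 − 46.2 = 1.4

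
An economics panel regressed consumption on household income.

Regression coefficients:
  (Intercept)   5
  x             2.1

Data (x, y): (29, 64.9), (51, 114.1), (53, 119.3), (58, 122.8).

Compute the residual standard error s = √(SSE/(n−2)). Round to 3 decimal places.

x=29: ŷ = 5 + 2.1·29 = 65.9; r = 64.9 − 65.9 = -1
x=51: ŷ = 5 + 2.1·51 = 112.1; r = 114.1 − 112.1 = 2
x=53: ŷ = 5 + 2.1·53 = 116.3; r = 119.3 − 116.3 = 3
x=58: ŷ = 5 + 2.1·58 = 126.8; r = 122.8 − 126.8 = -4
SSE = 1 + 4 + 9 + 16 = 30
s = √(30/2) = √15 ≈ 3.873

s = 3.873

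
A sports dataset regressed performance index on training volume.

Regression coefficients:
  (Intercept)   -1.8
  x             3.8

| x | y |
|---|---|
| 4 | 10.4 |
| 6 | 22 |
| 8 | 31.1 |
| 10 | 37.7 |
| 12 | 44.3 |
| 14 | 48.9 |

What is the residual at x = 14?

r = -2.5

ŷ = -1.8 + 3.8·14 = 51.4
r = 48.9 − 51.4 = -2.5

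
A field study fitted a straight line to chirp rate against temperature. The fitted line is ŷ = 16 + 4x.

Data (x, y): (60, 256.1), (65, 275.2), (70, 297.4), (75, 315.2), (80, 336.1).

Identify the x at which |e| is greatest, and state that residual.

x = 70, e = 1.4

x=60: ŷ = 16 + 4·60 = 256; e = 256.1 − 256 = 0.1
x=65: ŷ = 16 + 4·65 = 276; e = 275.2 − 276 = -0.8
x=70: ŷ = 16 + 4·70 = 296; e = 297.4 − 296 = 1.4
x=75: ŷ = 16 + 4·75 = 316; e = 315.2 − 316 = -0.8
x=80: ŷ = 16 + 4·80 = 336; e = 336.1 − 336 = 0.1
Largest |e| is 1.4 at x = 70, residual 1.4.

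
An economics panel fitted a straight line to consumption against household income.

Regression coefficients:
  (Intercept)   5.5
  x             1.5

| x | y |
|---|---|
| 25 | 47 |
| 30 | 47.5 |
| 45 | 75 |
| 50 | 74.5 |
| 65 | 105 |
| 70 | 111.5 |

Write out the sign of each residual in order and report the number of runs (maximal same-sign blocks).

5 runs

x=25: ŷ = 5.5 + 1.5·25 = 43; e = 47 − 43 = 4
x=30: ŷ = 5.5 + 1.5·30 = 50.5; e = 47.5 − 50.5 = -3
x=45: ŷ = 5.5 + 1.5·45 = 73; e = 75 − 73 = 2
x=50: ŷ = 5.5 + 1.5·50 = 80.5; e = 74.5 − 80.5 = -6
x=65: ŷ = 5.5 + 1.5·65 = 103; e = 105 − 103 = 2
x=70: ŷ = 5.5 + 1.5·70 = 110.5; e = 111.5 − 110.5 = 1
Signs: + − + − + +
Runs: +×1, −×1, +×1, −×1, +×2 → 5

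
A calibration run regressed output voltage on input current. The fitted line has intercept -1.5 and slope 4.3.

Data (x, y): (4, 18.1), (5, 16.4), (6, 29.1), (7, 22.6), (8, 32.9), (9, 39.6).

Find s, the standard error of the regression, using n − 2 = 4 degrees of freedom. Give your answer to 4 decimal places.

s = 4.5695

x=4: ŷ = -1.5 + 4.3·4 = 15.7; r = 18.1 − 15.7 = 2.4
x=5: ŷ = -1.5 + 4.3·5 = 20; r = 16.4 − 20 = -3.6
x=6: ŷ = -1.5 + 4.3·6 = 24.3; r = 29.1 − 24.3 = 4.8
x=7: ŷ = -1.5 + 4.3·7 = 28.6; r = 22.6 − 28.6 = -6
x=8: ŷ = -1.5 + 4.3·8 = 32.9; r = 32.9 − 32.9 = 0
x=9: ŷ = -1.5 + 4.3·9 = 37.2; r = 39.6 − 37.2 = 2.4
SSE = 5.76 + 12.96 + 23.04 + 36 + 0 + 5.76 = 83.52
s = √(83.52/4) = √20.88 ≈ 4.5695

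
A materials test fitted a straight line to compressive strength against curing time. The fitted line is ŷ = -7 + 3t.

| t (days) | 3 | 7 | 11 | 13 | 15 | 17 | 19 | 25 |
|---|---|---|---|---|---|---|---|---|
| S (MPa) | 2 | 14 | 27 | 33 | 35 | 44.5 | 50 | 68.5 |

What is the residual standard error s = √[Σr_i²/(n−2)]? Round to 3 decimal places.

s = 1.384

t=3: ŷ = -7 + 3·3 = 2; r = 2 − 2 = 0
t=7: ŷ = -7 + 3·7 = 14; r = 14 − 14 = 0
t=11: ŷ = -7 + 3·11 = 26; r = 27 − 26 = 1
t=13: ŷ = -7 + 3·13 = 32; r = 33 − 32 = 1
t=15: ŷ = -7 + 3·15 = 38; r = 35 − 38 = -3
t=17: ŷ = -7 + 3·17 = 44; r = 44.5 − 44 = 0.5
t=19: ŷ = -7 + 3·19 = 50; r = 50 − 50 = 0
t=25: ŷ = -7 + 3·25 = 68; r = 68.5 − 68 = 0.5
SSE = 0 + 0 + 1 + 1 + 9 + 0.25 + 0 + 0.25 = 11.5
s = √(11.5/6) = √1.91667 ≈ 1.384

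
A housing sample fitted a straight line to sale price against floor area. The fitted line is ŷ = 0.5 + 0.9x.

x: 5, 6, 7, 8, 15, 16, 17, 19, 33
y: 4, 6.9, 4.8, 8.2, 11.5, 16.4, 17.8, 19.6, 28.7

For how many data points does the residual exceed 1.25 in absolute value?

x=5: ŷ = 0.5 + 0.9·5 = 5; e = 4 − 5 = -1
x=6: ŷ = 0.5 + 0.9·6 = 5.9; e = 6.9 − 5.9 = 1
x=7: ŷ = 0.5 + 0.9·7 = 6.8; e = 4.8 − 6.8 = -2
x=8: ŷ = 0.5 + 0.9·8 = 7.7; e = 8.2 − 7.7 = 0.5
x=15: ŷ = 0.5 + 0.9·15 = 14; e = 11.5 − 14 = -2.5
x=16: ŷ = 0.5 + 0.9·16 = 14.9; e = 16.4 − 14.9 = 1.5
x=17: ŷ = 0.5 + 0.9·17 = 15.8; e = 17.8 − 15.8 = 2
x=19: ŷ = 0.5 + 0.9·19 = 17.6; e = 19.6 − 17.6 = 2
x=33: ŷ = 0.5 + 0.9·33 = 30.2; e = 28.7 − 30.2 = -1.5
|e| > 1.25: x=7 (|e|=2), x=15 (|e|=2.5), x=16 (|e|=1.5), x=17 (|e|=2), x=19 (|e|=2), x=33 (|e|=1.5) → 6

6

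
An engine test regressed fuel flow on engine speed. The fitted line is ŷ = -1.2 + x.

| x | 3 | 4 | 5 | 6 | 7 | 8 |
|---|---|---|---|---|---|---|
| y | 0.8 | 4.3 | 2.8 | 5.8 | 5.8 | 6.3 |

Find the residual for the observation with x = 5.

ŷ = -1.2 + 5 = 3.8
r = 2.8 − 3.8 = -1

r = -1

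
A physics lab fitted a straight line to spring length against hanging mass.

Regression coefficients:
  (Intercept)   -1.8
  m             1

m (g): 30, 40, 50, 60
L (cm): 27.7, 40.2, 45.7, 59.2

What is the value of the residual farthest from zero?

r = -2.5

m=30: ŷ = -1.8 + 30 = 28.2; r = 27.7 − 28.2 = -0.5
m=40: ŷ = -1.8 + 40 = 38.2; r = 40.2 − 38.2 = 2
m=50: ŷ = -1.8 + 50 = 48.2; r = 45.7 − 48.2 = -2.5
m=60: ŷ = -1.8 + 60 = 58.2; r = 59.2 − 58.2 = 1
Largest |r| is 2.5 at m = 50, residual -2.5.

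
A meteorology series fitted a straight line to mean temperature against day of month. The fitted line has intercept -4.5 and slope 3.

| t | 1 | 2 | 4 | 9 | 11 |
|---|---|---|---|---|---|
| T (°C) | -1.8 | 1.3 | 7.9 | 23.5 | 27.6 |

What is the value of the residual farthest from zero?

t=1: ŷ = -4.5 + 3·1 = -1.5; r = -1.8 − (-1.5) = -0.3
t=2: ŷ = -4.5 + 3·2 = 1.5; r = 1.3 − 1.5 = -0.2
t=4: ŷ = -4.5 + 3·4 = 7.5; r = 7.9 − 7.5 = 0.4
t=9: ŷ = -4.5 + 3·9 = 22.5; r = 23.5 − 22.5 = 1
t=11: ŷ = -4.5 + 3·11 = 28.5; r = 27.6 − 28.5 = -0.9
Largest |r| is 1 at t = 9, residual 1.

r = 1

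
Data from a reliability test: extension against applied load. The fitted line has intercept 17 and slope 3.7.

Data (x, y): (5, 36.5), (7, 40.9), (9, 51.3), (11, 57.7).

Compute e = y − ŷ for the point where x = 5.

ŷ = 17 + 3.7·5 = 35.5
e = 36.5 − 35.5 = 1

e = 1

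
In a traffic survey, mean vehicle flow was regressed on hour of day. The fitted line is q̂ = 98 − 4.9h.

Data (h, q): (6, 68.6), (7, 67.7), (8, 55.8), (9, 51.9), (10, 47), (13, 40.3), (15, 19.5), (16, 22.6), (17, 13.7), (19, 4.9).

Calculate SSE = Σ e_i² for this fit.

h=6: q̂ = 98 − 4.9·6 = 68.6; e = 68.6 − 68.6 = 0
h=7: q̂ = 98 − 4.9·7 = 63.7; e = 67.7 − 63.7 = 4
h=8: q̂ = 98 − 4.9·8 = 58.8; e = 55.8 − 58.8 = -3
h=9: q̂ = 98 − 4.9·9 = 53.9; e = 51.9 − 53.9 = -2
h=10: q̂ = 98 − 4.9·10 = 49; e = 47 − 49 = -2
h=13: q̂ = 98 − 4.9·13 = 34.3; e = 40.3 − 34.3 = 6
h=15: q̂ = 98 − 4.9·15 = 24.5; e = 19.5 − 24.5 = -5
h=16: q̂ = 98 − 4.9·16 = 19.6; e = 22.6 − 19.6 = 3
h=17: q̂ = 98 − 4.9·17 = 14.7; e = 13.7 − 14.7 = -1
h=19: q̂ = 98 − 4.9·19 = 4.9; e = 4.9 − 4.9 = 0
SSE = 0 + 16 + 9 + 4 + 4 + 36 + 25 + 9 + 1 + 0 = 104

SSE = 104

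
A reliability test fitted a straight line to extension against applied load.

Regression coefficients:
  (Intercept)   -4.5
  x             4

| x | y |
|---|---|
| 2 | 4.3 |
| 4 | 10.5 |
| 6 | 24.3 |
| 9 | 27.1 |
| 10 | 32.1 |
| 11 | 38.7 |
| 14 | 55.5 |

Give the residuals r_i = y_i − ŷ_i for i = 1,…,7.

0.8, -1, 4.8, -4.4, -3.4, -0.8, 4

x=2: ŷ = -4.5 + 4·2 = 3.5; r = 4.3 − 3.5 = 0.8
x=4: ŷ = -4.5 + 4·4 = 11.5; r = 10.5 − 11.5 = -1
x=6: ŷ = -4.5 + 4·6 = 19.5; r = 24.3 − 19.5 = 4.8
x=9: ŷ = -4.5 + 4·9 = 31.5; r = 27.1 − 31.5 = -4.4
x=10: ŷ = -4.5 + 4·10 = 35.5; r = 32.1 − 35.5 = -3.4
x=11: ŷ = -4.5 + 4·11 = 39.5; r = 38.7 − 39.5 = -0.8
x=14: ŷ = -4.5 + 4·14 = 51.5; r = 55.5 − 51.5 = 4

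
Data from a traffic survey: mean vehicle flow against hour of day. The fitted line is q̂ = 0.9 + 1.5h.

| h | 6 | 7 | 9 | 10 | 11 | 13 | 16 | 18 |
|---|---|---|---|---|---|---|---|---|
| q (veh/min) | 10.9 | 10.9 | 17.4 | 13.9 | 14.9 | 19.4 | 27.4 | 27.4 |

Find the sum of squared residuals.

h=6: q̂ = 0.9 + 1.5·6 = 9.9; e = 10.9 − 9.9 = 1
h=7: q̂ = 0.9 + 1.5·7 = 11.4; e = 10.9 − 11.4 = -0.5
h=9: q̂ = 0.9 + 1.5·9 = 14.4; e = 17.4 − 14.4 = 3
h=10: q̂ = 0.9 + 1.5·10 = 15.9; e = 13.9 − 15.9 = -2
h=11: q̂ = 0.9 + 1.5·11 = 17.4; e = 14.9 − 17.4 = -2.5
h=13: q̂ = 0.9 + 1.5·13 = 20.4; e = 19.4 − 20.4 = -1
h=16: q̂ = 0.9 + 1.5·16 = 24.9; e = 27.4 − 24.9 = 2.5
h=18: q̂ = 0.9 + 1.5·18 = 27.9; e = 27.4 − 27.9 = -0.5
SSE = 1 + 0.25 + 9 + 4 + 6.25 + 1 + 6.25 + 0.25 = 28

SSE = 28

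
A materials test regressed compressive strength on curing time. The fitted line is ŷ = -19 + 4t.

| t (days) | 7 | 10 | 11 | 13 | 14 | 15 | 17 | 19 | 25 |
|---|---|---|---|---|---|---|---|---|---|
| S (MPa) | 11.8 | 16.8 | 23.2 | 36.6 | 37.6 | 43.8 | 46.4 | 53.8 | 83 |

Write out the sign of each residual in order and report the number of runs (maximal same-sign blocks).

t=7: ŷ = -19 + 4·7 = 9; e = 11.8 − 9 = 2.8
t=10: ŷ = -19 + 4·10 = 21; e = 16.8 − 21 = -4.2
t=11: ŷ = -19 + 4·11 = 25; e = 23.2 − 25 = -1.8
t=13: ŷ = -19 + 4·13 = 33; e = 36.6 − 33 = 3.6
t=14: ŷ = -19 + 4·14 = 37; e = 37.6 − 37 = 0.6
t=15: ŷ = -19 + 4·15 = 41; e = 43.8 − 41 = 2.8
t=17: ŷ = -19 + 4·17 = 49; e = 46.4 − 49 = -2.6
t=19: ŷ = -19 + 4·19 = 57; e = 53.8 − 57 = -3.2
t=25: ŷ = -19 + 4·25 = 81; e = 83 − 81 = 2
Signs: + − − + + + − − +
Runs: +×1, −×2, +×3, −×2, +×1 → 5

5 runs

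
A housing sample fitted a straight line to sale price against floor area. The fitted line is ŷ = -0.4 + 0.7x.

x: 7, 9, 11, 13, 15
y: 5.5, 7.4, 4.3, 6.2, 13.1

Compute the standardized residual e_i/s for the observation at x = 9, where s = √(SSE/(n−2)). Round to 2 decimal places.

0.50

x=7: ŷ = -0.4 + 0.7·7 = 4.5; e = 5.5 − 4.5 = 1
x=9: ŷ = -0.4 + 0.7·9 = 5.9; e = 7.4 − 5.9 = 1.5
x=11: ŷ = -0.4 + 0.7·11 = 7.3; e = 4.3 − 7.3 = -3
x=13: ŷ = -0.4 + 0.7·13 = 8.7; e = 6.2 − 8.7 = -2.5
x=15: ŷ = -0.4 + 0.7·15 = 10.1; e = 13.1 − 10.1 = 3
SSE = 1 + 2.25 + 9 + 6.25 + 9 = 27.5
s = √(27.5/3) = 3.02765
e/s = 1.5 / 3.02765 = 0.50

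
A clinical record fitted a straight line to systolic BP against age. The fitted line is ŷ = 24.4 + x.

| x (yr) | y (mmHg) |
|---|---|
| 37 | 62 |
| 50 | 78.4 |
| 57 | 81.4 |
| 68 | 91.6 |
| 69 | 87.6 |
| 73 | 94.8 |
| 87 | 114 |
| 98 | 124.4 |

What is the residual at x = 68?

ŷ = 24.4 + 68 = 92.4
r = 91.6 − 92.4 = -0.8

r = -0.8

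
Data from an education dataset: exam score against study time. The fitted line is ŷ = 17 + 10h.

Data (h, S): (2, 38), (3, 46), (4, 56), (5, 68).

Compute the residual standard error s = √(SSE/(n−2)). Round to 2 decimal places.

h=2: ŷ = 17 + 10·2 = 37; r = 38 − 37 = 1
h=3: ŷ = 17 + 10·3 = 47; r = 46 − 47 = -1
h=4: ŷ = 17 + 10·4 = 57; r = 56 − 57 = -1
h=5: ŷ = 17 + 10·5 = 67; r = 68 − 67 = 1
SSE = 1 + 1 + 1 + 1 = 4
s = √(4/2) = √2 ≈ 1.41

s = 1.41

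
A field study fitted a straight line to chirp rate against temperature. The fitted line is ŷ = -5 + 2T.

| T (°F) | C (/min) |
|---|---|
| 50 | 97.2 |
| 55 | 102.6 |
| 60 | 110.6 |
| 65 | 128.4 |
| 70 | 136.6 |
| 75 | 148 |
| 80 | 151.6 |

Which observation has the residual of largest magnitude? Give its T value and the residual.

T=50: ŷ = -5 + 2·50 = 95; e = 97.2 − 95 = 2.2
T=55: ŷ = -5 + 2·55 = 105; e = 102.6 − 105 = -2.4
T=60: ŷ = -5 + 2·60 = 115; e = 110.6 − 115 = -4.4
T=65: ŷ = -5 + 2·65 = 125; e = 128.4 − 125 = 3.4
T=70: ŷ = -5 + 2·70 = 135; e = 136.6 − 135 = 1.6
T=75: ŷ = -5 + 2·75 = 145; e = 148 − 145 = 3
T=80: ŷ = -5 + 2·80 = 155; e = 151.6 − 155 = -3.4
Largest |e| is 4.4 at T = 60, residual -4.4.

T = 60, e = -4.4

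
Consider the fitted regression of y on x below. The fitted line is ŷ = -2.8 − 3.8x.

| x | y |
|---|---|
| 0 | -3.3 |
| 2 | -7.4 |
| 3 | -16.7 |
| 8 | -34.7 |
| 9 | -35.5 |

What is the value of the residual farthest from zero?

r = 3

x=0: ŷ = -2.8 − 3.8·0 = -2.8; r = -3.3 − (-2.8) = -0.5
x=2: ŷ = -2.8 − 3.8·2 = -10.4; r = -7.4 − (-10.4) = 3
x=3: ŷ = -2.8 − 3.8·3 = -14.2; r = -16.7 − (-14.2) = -2.5
x=8: ŷ = -2.8 − 3.8·8 = -33.2; r = -34.7 − (-33.2) = -1.5
x=9: ŷ = -2.8 − 3.8·9 = -37; r = -35.5 − (-37) = 1.5
Largest |r| is 3 at x = 2, residual 3.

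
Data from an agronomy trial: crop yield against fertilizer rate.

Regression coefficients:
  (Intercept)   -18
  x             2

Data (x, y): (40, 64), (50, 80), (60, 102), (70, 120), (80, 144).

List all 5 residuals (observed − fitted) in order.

2, -2, 0, -2, 2

x=40: ŷ = -18 + 2·40 = 62; e = 64 − 62 = 2
x=50: ŷ = -18 + 2·50 = 82; e = 80 − 82 = -2
x=60: ŷ = -18 + 2·60 = 102; e = 102 − 102 = 0
x=70: ŷ = -18 + 2·70 = 122; e = 120 − 122 = -2
x=80: ŷ = -18 + 2·80 = 142; e = 144 − 142 = 2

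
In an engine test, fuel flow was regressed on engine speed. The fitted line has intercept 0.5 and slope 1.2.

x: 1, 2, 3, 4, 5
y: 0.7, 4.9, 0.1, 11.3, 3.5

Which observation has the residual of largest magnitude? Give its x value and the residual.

x=1: ŷ = 0.5 + 1.2·1 = 1.7; r = 0.7 − 1.7 = -1
x=2: ŷ = 0.5 + 1.2·2 = 2.9; r = 4.9 − 2.9 = 2
x=3: ŷ = 0.5 + 1.2·3 = 4.1; r = 0.1 − 4.1 = -4
x=4: ŷ = 0.5 + 1.2·4 = 5.3; r = 11.3 − 5.3 = 6
x=5: ŷ = 0.5 + 1.2·5 = 6.5; r = 3.5 − 6.5 = -3
Largest |r| is 6 at x = 4, residual 6.

x = 4, r = 6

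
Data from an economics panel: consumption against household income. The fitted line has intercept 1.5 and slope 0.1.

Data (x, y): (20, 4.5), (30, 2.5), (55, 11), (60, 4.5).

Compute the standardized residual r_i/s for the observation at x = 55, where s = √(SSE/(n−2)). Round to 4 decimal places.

1.0328

x=20: ŷ = 1.5 + 0.1·20 = 3.5; r = 4.5 − 3.5 = 1
x=30: ŷ = 1.5 + 0.1·30 = 4.5; r = 2.5 − 4.5 = -2
x=55: ŷ = 1.5 + 0.1·55 = 7; r = 11 − 7 = 4
x=60: ŷ = 1.5 + 0.1·60 = 7.5; r = 4.5 − 7.5 = -3
SSE = 1 + 4 + 16 + 9 = 30
s = √(30/2) = 3.87298
r/s = 4 / 3.87298 = 1.0328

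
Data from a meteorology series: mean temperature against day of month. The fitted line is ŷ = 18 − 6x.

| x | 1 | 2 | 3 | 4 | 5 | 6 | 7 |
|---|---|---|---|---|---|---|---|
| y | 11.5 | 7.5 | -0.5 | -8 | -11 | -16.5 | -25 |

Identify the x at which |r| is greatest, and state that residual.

x = 4, r = -2

x=1: ŷ = 18 − 6·1 = 12; r = 11.5 − 12 = -0.5
x=2: ŷ = 18 − 6·2 = 6; r = 7.5 − 6 = 1.5
x=3: ŷ = 18 − 6·3 = 0; r = -0.5 − 0 = -0.5
x=4: ŷ = 18 − 6·4 = -6; r = -8 − (-6) = -2
x=5: ŷ = 18 − 6·5 = -12; r = -11 − (-12) = 1
x=6: ŷ = 18 − 6·6 = -18; r = -16.5 − (-18) = 1.5
x=7: ŷ = 18 − 6·7 = -24; r = -25 − (-24) = -1
Largest |r| is 2 at x = 4, residual -2.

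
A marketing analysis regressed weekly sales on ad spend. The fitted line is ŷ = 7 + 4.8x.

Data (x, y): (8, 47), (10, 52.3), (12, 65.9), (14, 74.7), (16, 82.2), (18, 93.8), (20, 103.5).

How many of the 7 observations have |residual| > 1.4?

x=8: ŷ = 7 + 4.8·8 = 45.4; r = 47 − 45.4 = 1.6
x=10: ŷ = 7 + 4.8·10 = 55; r = 52.3 − 55 = -2.7
x=12: ŷ = 7 + 4.8·12 = 64.6; r = 65.9 − 64.6 = 1.3
x=14: ŷ = 7 + 4.8·14 = 74.2; r = 74.7 − 74.2 = 0.5
x=16: ŷ = 7 + 4.8·16 = 83.8; r = 82.2 − 83.8 = -1.6
x=18: ŷ = 7 + 4.8·18 = 93.4; r = 93.8 − 93.4 = 0.4
x=20: ŷ = 7 + 4.8·20 = 103; r = 103.5 − 103 = 0.5
|r| > 1.4: x=8 (|r|=1.6), x=10 (|r|=2.7), x=16 (|r|=1.6) → 3

3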